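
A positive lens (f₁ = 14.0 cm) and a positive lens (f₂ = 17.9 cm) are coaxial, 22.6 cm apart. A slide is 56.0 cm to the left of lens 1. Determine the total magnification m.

Lens 1: 1/d_i1 = 1/(14.0) − 1/(56.0) = 0.05357, so d_i1 = 18.67 cm; m₁ = −d_i1/d_o1 = -0.3334.
d_o2 = 22.6 − (18.67) = 3.930 cm.
Lens 2: 1/d_i2 = 1/(17.9) − 1/(3.930) = -0.1986, so d_i2 = -5.036 cm; m₂ = −d_i2/d_o2 = +1.281.
m = m₁·m₂ = (-0.3334)(+1.281) = -0.427.

m = -0.427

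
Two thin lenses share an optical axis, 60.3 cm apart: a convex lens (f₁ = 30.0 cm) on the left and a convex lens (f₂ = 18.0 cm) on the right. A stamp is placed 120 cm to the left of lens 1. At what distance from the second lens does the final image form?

Lens 1: 1/d_i1 = 1/f₁ − 1/d_o1 = 1/(30.0) − 1/(120) = 0.02500, so d_i1 = 40.00 cm.
The intermediate image is 40.00 cm to the right of lens 1, which is 60.3 − (40.00) = 20.30 cm to the left of lens 2, so d_o2 = +20.30 cm.
Lens 2: 1/d_i2 = 1/f₂ − 1/d_o2 = 1/(18.0) − 1/(20.30) = 0.006294, so d_i2 = 159 cm.
The final image is real, 159 cm to the right of lens 2 (overall magnification ≈ 2.6).

159 cm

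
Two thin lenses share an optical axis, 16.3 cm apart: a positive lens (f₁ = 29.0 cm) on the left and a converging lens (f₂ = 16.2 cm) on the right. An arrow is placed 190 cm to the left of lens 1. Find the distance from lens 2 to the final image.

Lens 1: 1/d_i1 = 1/f₁ − 1/d_o1 = 1/(29.0) − 1/(190) = 0.02922, so d_i1 = 34.22 cm.
The intermediate image is 34.22 cm to the right of lens 1, which lies 17.92 cm to the right of lens 2 — a virtual object — so d_o2 = −17.92 cm.
Lens 2: 1/d_i2 = 1/f₂ − 1/d_o2 = 1/(16.2) − 1/(-17.92) = 0.1175, so d_i2 = 8.51 cm.
The final image is real, 8.51 cm to the right of lens 2 (overall magnification ≈ -0.086).

8.51 cm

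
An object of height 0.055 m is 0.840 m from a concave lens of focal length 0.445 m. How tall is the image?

0.0190 m

For a concave lens, f = -0.445 m.
1/d_i = 1/f − 1/d_o = 1/(-0.4450) − 1/(0.840) = -3.438, so d_i = -0.2909 m.
m = −d_i/d_o = +0.3463.
|h_i| = |m|·h_o = 0.3463 × 0.055 = 0.0190 m. The image is virtual, upright and reduced, on the same side as the object.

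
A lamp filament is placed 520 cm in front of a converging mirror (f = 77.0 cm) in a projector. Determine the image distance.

Mirror equation: 1/v = 1/f − 1/u = 1/(77.00) − 1/(520) = 0.01299 − 0.001923 = 0.01106, so v = 90.4 cm.
The image is real, inverted and reduced, in front of the mirror.

90.4 cm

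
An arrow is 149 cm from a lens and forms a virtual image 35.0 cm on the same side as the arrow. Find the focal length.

Virtual image ⇒ d_i = −35.0 cm.
1/f = 1/d_o + 1/d_i = 1/(149) + 1/(-35.0) = -0.02186, so f = -45.7 cm.
Since f is negative, the lens is diverging.

f = -45.7 cm (diverging)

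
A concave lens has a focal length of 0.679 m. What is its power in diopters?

For a concave lens, f = −0.679 m.
P = 1/f = 1/(-0.679 m) = -1.47 D.

P = -1.47 D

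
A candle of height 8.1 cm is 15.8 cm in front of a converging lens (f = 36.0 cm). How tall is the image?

1/d_i = 1/f − 1/d_o = 1/(36.00) − 1/(15.8) = -0.03551, so d_i = -28.16 cm.
m = −d_i/d_o = +1.782.
|h_i| = |m|·h_o = 1.782 × 8.1 = 14.4 cm. The image is virtual, upright and enlarged, on the same side as the object.

14.4 cm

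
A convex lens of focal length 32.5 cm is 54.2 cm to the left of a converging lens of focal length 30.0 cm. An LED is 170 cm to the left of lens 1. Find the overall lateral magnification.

Lens 1: 1/d_i1 = 1/(32.5) − 1/(170) = 0.02489, so d_i1 = 40.18 cm; m₁ = −d_i1/d_o1 = -0.2364.
d_o2 = 54.2 − (40.18) = 14.02 cm.
Lens 2: 1/d_i2 = 1/(30.0) − 1/(14.02) = -0.03799, so d_i2 = -26.32 cm; m₂ = −d_i2/d_o2 = +1.877.
m = m₁·m₂ = (-0.2364)(+1.877) = -0.444.

m = -0.444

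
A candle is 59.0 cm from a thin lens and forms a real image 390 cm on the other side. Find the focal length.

Real image ⇒ d_i = +390 cm.
1/f = 1/d_o + 1/d_i = 1/(59.0) + 1/(390) = 0.01951, so f = 51.2 cm.
Since f is positive, the thin lens is converging.

f = 51.2 cm (converging)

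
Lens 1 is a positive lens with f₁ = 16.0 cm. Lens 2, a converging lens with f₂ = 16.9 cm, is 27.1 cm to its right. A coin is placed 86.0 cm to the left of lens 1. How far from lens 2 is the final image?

13.3 cm

Lens 1: 1/d_i1 = 1/f₁ − 1/d_o1 = 1/(16.0) − 1/(86.0) = 0.05087, so d_i1 = 19.66 cm.
The intermediate image is 19.66 cm to the right of lens 1, which is 27.1 − (19.66) = 7.440 cm to the left of lens 2, so d_o2 = +7.440 cm.
Lens 2: 1/d_i2 = 1/f₂ − 1/d_o2 = 1/(16.9) − 1/(7.440) = -0.07524, so d_i2 = -13.3 cm.
The final image is virtual, 13.3 cm to the left of lens 2 (overall magnification ≈ -0.41).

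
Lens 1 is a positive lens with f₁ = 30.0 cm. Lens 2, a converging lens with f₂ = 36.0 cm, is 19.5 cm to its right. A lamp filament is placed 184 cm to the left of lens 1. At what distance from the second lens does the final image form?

Lens 1: 1/d_i1 = 1/f₁ − 1/d_o1 = 1/(30.0) − 1/(184) = 0.02790, so d_i1 = 35.84 cm.
The intermediate image is 35.84 cm to the right of lens 1, which lies 16.34 cm to the right of lens 2 — a virtual object — so d_o2 = −16.34 cm.
Lens 2: 1/d_i2 = 1/f₂ − 1/d_o2 = 1/(36.0) − 1/(-16.34) = 0.08898, so d_i2 = 11.2 cm.
The final image is real, 11.2 cm to the right of lens 2 (overall magnification ≈ -0.13).

11.2 cm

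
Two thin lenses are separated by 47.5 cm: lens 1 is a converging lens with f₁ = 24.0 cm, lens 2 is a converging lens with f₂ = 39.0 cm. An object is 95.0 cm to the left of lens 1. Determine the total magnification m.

Lens 1: 1/d_i1 = 1/(24.0) − 1/(95.0) = 0.03114, so d_i1 = 32.11 cm; m₁ = −d_i1/d_o1 = -0.3380.
d_o2 = 47.5 − (32.11) = 15.39 cm.
Lens 2: 1/d_i2 = 1/(39.0) − 1/(15.39) = -0.03934, so d_i2 = -25.42 cm; m₂ = −d_i2/d_o2 = +1.652.
m = m₁·m₂ = (-0.3380)(+1.652) = -0.558.

m = -0.558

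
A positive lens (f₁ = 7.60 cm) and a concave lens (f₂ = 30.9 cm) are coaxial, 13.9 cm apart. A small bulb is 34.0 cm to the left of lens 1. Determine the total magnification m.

m = -0.254

Lens 1: 1/d_i1 = 1/(7.60) − 1/(34.0) = 0.1022, so d_i1 = 9.788 cm; m₁ = −d_i1/d_o1 = -0.2879.
d_o2 = 13.9 − (9.788) = 4.112 cm.
f₂ = −30.9 cm (diverging).
Lens 2: 1/d_i2 = 1/(-30.9) − 1/(4.112) = -0.2756, so d_i2 = -3.629 cm; m₂ = −d_i2/d_o2 = +0.8826.
m = m₁·m₂ = (-0.2879)(+0.8826) = -0.254.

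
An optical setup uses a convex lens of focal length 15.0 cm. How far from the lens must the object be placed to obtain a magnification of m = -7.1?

17.1 cm

m = −d_i/d_o ⇒ d_i = −m·d_o.
1/f = 1/d_o + 1/d_i = 1/d_o − 1/(m·d_o) = (1 − 1/m)/d_o, so d_o = f(1 − 1/m) = (15.00)(1 − 1/(-7.1)) = 17.1 cm.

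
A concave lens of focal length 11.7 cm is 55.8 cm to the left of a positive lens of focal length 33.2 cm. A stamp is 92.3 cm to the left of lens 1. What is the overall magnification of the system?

f₁ = −11.7 cm (diverging).
Lens 1: 1/d_i1 = 1/(-11.7) − 1/(92.3) = -0.09630, so d_i1 = -10.38 cm; m₁ = −d_i1/d_o1 = +0.1125.
d_o2 = 55.8 − (-10.38) = 66.18 cm.
Lens 2: 1/d_i2 = 1/(33.2) − 1/(66.18) = 0.01501, so d_i2 = 66.62 cm; m₂ = −d_i2/d_o2 = -1.007.
m = m₁·m₂ = (+0.1125)(-1.007) = -0.113.

m = -0.113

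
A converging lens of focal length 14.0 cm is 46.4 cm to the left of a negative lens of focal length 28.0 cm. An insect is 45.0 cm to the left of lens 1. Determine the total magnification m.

m = -0.234

Lens 1: 1/d_i1 = 1/(14.0) − 1/(45.0) = 0.04921, so d_i1 = 20.32 cm; m₁ = −d_i1/d_o1 = -0.4516.
d_o2 = 46.4 − (20.32) = 26.08 cm.
f₂ = −28.0 cm (diverging).
Lens 2: 1/d_i2 = 1/(-28.0) − 1/(26.08) = -0.07406, so d_i2 = -13.50 cm; m₂ = −d_i2/d_o2 = +0.5178.
m = m₁·m₂ = (-0.4516)(+0.5178) = -0.234.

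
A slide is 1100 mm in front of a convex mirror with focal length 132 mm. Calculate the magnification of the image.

For a convex mirror, f = -132 mm.
1/d_i = 1/f − 1/d_o = 1/(-132.0) − 1/(1100) = -0.008485, so d_i = -117.9 mm.
m = −d_i/d_o = −(-117.9)/(1100) = +0.107.
The image is virtual, upright and reduced, behind the mirror.

m = +0.107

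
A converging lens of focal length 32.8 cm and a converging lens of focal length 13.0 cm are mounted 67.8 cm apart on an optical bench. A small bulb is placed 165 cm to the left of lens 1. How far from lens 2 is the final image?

Lens 1: 1/d_i1 = 1/f₁ − 1/d_o1 = 1/(32.8) − 1/(165) = 0.02443, so d_i1 = 40.94 cm.
The intermediate image is 40.94 cm to the right of lens 1, which is 67.8 − (40.94) = 26.86 cm to the left of lens 2, so d_o2 = +26.86 cm.
Lens 2: 1/d_i2 = 1/f₂ − 1/d_o2 = 1/(13.0) − 1/(26.86) = 0.03969, so d_i2 = 25.2 cm.
The final image is real, 25.2 cm to the right of lens 2 (overall magnification ≈ 0.23).

25.2 cm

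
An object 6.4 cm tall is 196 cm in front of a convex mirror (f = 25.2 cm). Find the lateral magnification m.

m = +0.114

For a convex mirror, f = -25.2 cm.
1/d_i = 1/f − 1/d_o = 1/(-25.20) − 1/(196) = -0.04478, so d_i = -22.33 cm.
m = −d_i/d_o = −(-22.33)/(196) = +0.114.
The image is virtual, upright and reduced, behind the mirror.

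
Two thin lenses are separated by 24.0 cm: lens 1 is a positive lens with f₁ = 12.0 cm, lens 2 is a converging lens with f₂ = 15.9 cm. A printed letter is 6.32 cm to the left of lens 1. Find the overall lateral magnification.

Lens 1: 1/d_i1 = 1/(12.0) − 1/(6.32) = -0.07489, so d_i1 = -13.35 cm; m₁ = −d_i1/d_o1 = +2.112.
d_o2 = 24.0 − (-13.35) = 37.35 cm.
Lens 2: 1/d_i2 = 1/(15.9) − 1/(37.35) = 0.03612, so d_i2 = 27.69 cm; m₂ = −d_i2/d_o2 = -0.7413.
m = m₁·m₂ = (+2.112)(-0.7413) = -1.57.

m = -1.57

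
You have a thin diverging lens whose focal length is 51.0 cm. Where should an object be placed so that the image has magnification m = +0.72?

19.8 cm

For a diverging lens, f = -51.0 cm.
m = −d_i/d_o ⇒ d_i = −m·d_o.
1/f = 1/d_o + 1/d_i = 1/d_o − 1/(m·d_o) = (1 − 1/m)/d_o, so d_o = f(1 − 1/m) = (-51.00)(1 − 1/(+0.72)) = 19.8 cm.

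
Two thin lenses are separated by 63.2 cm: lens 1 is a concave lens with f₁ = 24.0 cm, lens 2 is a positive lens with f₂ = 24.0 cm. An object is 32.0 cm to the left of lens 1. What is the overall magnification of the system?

m = -0.194

f₁ = −24.0 cm (diverging).
Lens 1: 1/d_i1 = 1/(-24.0) − 1/(32.0) = -0.07292, so d_i1 = -13.71 cm; m₁ = −d_i1/d_o1 = +0.4284.
d_o2 = 63.2 − (-13.71) = 76.91 cm.
Lens 2: 1/d_i2 = 1/(24.0) − 1/(76.91) = 0.02866, so d_i2 = 34.89 cm; m₂ = −d_i2/d_o2 = -0.4536.
m = m₁·m₂ = (+0.4284)(-0.4536) = -0.194.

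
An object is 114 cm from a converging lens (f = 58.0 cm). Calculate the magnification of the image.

1/d_i = 1/f − 1/d_o = 1/(58.00) − 1/(114) = 0.008469, so d_i = 118.1 cm.
m = −d_i/d_o = −(118.1)/(114) = -1.04.
The image is real, inverted and enlarged, on the far side of the lens.

m = -1.04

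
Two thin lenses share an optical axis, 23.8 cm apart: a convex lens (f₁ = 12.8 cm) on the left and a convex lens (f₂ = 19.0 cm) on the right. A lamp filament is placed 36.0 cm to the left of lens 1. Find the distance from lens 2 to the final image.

4.97 cm

Lens 1: 1/d_i1 = 1/f₁ − 1/d_o1 = 1/(12.8) − 1/(36.0) = 0.05035, so d_i1 = 19.86 cm.
The intermediate image is 19.86 cm to the right of lens 1, which is 23.8 − (19.86) = 3.940 cm to the left of lens 2, so d_o2 = +3.940 cm.
Lens 2: 1/d_i2 = 1/f₂ − 1/d_o2 = 1/(19.0) − 1/(3.940) = -0.2012, so d_i2 = -4.97 cm.
The final image is virtual, 4.97 cm to the left of lens 2 (overall magnification ≈ -0.70).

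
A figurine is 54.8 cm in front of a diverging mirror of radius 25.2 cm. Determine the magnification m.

m = +0.187

f = R/2 = 25.2/2 = 12.60 cm; for a diverging mirror, f = -12.60 cm.
1/d_i = 1/f − 1/d_o = 1/(-12.60) − 1/(54.8) = -0.09761, so d_i = -10.24 cm.
m = −d_i/d_o = −(-10.24)/(54.8) = +0.187.
The image is virtual, upright and reduced, behind the mirror.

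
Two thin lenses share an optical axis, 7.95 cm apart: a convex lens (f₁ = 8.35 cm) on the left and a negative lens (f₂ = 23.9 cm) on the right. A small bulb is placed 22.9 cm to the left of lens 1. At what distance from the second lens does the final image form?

6.63 cm

Lens 1: 1/d_i1 = 1/f₁ − 1/d_o1 = 1/(8.35) − 1/(22.9) = 0.07609, so d_i1 = 13.14 cm.
The intermediate image is 13.14 cm to the right of lens 1, which lies 5.190 cm to the right of lens 2 — a virtual object — so d_o2 = −5.190 cm.
Lens 2 is diverging, so f₂ = −23.9 cm.
Lens 2: 1/d_i2 = 1/f₂ − 1/d_o2 = 1/(-23.9) − 1/(-5.190) = 0.1508, so d_i2 = 6.63 cm.
The final image is real, 6.63 cm to the right of lens 2 (overall magnification ≈ -0.73).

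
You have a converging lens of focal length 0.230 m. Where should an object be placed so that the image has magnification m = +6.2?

m = −d_i/d_o ⇒ d_i = −m·d_o.
1/f = 1/d_o + 1/d_i = 1/d_o − 1/(m·d_o) = (1 − 1/m)/d_o, so d_o = f(1 − 1/m) = (0.2300)(1 − 1/(+6.2)) = 0.193 m.

0.193 m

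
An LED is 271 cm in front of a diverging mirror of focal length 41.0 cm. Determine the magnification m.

m = +0.131

For a diverging mirror, f = -41.0 cm.
1/d_i = 1/f − 1/d_o = 1/(-41.00) − 1/(271) = -0.02808, so d_i = -35.61 cm.
m = −d_i/d_o = −(-35.61)/(271) = +0.131.
The image is virtual, upright and reduced, behind the mirror.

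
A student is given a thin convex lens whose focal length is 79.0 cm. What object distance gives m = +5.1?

63.5 cm

m = −d_i/d_o ⇒ d_i = −m·d_o.
1/f = 1/d_o + 1/d_i = 1/d_o − 1/(m·d_o) = (1 − 1/m)/d_o, so d_o = f(1 − 1/m) = (79.00)(1 − 1/(+5.1)) = 63.5 cm.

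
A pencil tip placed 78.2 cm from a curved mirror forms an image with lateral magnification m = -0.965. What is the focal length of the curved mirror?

f = 38.4 cm (concave)

m = −d_i/d_o ⇒ d_i = −m·d_o = −(-0.965)·(78.2) = 75.46 cm.
1/f = 1/d_o + 1/d_i = 1/(78.2) + 1/(75.46) = 0.02604, so f = 38.4 cm.
Since f is positive, the curved mirror is concave.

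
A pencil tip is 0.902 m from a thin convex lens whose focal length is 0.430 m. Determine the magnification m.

1/d_i = 1/f − 1/d_o = 1/(0.4300) − 1/(0.902) = 1.217, so d_i = 0.8217 m.
m = −d_i/d_o = −(0.8217)/(0.902) = -0.911.
The image is real, inverted and reduced, on the far side of the lens.

m = -0.911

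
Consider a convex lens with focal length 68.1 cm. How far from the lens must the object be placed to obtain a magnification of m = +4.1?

51.5 cm

m = −d_i/d_o ⇒ d_i = −m·d_o.
1/f = 1/d_o + 1/d_i = 1/d_o − 1/(m·d_o) = (1 − 1/m)/d_o, so d_o = f(1 − 1/m) = (68.10)(1 − 1/(+4.1)) = 51.5 cm.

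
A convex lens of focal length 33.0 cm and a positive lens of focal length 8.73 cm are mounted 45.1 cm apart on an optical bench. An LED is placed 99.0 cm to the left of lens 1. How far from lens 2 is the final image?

2.93 cm

Lens 1: 1/d_i1 = 1/f₁ − 1/d_o1 = 1/(33.0) − 1/(99.0) = 0.02020, so d_i1 = 49.50 cm.
The intermediate image is 49.50 cm to the right of lens 1, which lies 4.400 cm to the right of lens 2 — a virtual object — so d_o2 = −4.400 cm.
Lens 2: 1/d_i2 = 1/f₂ − 1/d_o2 = 1/(8.73) − 1/(-4.400) = 0.3418, so d_i2 = 2.93 cm.
The final image is real, 2.93 cm to the right of lens 2 (overall magnification ≈ -0.33).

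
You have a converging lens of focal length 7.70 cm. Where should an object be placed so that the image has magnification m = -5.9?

m = −d_i/d_o ⇒ d_i = −m·d_o.
1/f = 1/d_o + 1/d_i = 1/d_o − 1/(m·d_o) = (1 − 1/m)/d_o, so d_o = f(1 − 1/m) = (7.700)(1 − 1/(-5.9)) = 9.01 cm.

9.01 cm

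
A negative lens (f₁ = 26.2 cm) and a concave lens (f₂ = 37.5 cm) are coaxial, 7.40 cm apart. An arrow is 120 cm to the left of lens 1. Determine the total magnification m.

m = +0.101

f₁ = −26.2 cm (diverging).
Lens 1: 1/d_i1 = 1/(-26.2) − 1/(120) = -0.04650, so d_i1 = -21.50 cm; m₁ = −d_i1/d_o1 = +0.1792.
d_o2 = 7.40 − (-21.50) = 28.90 cm.
f₂ = −37.5 cm (diverging).
Lens 2: 1/d_i2 = 1/(-37.5) − 1/(28.90) = -0.06127, so d_i2 = -16.32 cm; m₂ = −d_i2/d_o2 = +0.5648.
m = m₁·m₂ = (+0.1792)(+0.5648) = +0.101.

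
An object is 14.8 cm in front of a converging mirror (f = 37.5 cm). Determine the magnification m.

1/d_i = 1/f − 1/d_o = 1/(37.50) − 1/(14.8) = -0.04090, so d_i = -24.45 cm.
m = −d_i/d_o = −(-24.45)/(14.8) = +1.65.
The image is virtual, upright and enlarged, behind the mirror.

m = +1.65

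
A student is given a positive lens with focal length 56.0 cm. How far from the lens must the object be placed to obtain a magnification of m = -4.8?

67.7 cm

m = −d_i/d_o ⇒ d_i = −m·d_o.
1/f = 1/d_o + 1/d_i = 1/d_o − 1/(m·d_o) = (1 − 1/m)/d_o, so d_o = f(1 − 1/m) = (56.00)(1 − 1/(-4.8)) = 67.7 cm.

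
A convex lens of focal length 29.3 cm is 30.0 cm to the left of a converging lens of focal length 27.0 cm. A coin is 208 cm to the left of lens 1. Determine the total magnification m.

m = -0.142

Lens 1: 1/d_i1 = 1/(29.3) − 1/(208) = 0.02932, so d_i1 = 34.10 cm; m₁ = −d_i1/d_o1 = -0.1639.
d_o2 = 30.0 − (34.10) = -4.100 cm (virtual object).
Lens 2: 1/d_i2 = 1/(27.0) − 1/(-4.100) = 0.2809, so d_i2 = 3.559 cm; m₂ = −d_i2/d_o2 = +0.8682.
m = m₁·m₂ = (-0.1639)(+0.8682) = -0.142.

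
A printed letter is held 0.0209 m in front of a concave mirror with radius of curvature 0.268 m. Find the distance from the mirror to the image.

f = R/2 = 0.268/2 = 0.1340 m.
Mirror equation: 1/v = 1/f − 1/u = 1/(0.1340) − 1/(0.0209) = 7.463 − 47.85 = -40.38, so v = -0.0248 m.
The image is virtual, upright and enlarged, behind the mirror.

0.0248 m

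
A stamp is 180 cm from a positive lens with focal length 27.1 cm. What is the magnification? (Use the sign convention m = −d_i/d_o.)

m = -0.177

1/d_i = 1/f − 1/d_o = 1/(27.10) − 1/(180) = 0.03134, so d_i = 31.90 cm.
m = −d_i/d_o = −(31.90)/(180) = -0.177.
The image is real, inverted and reduced, on the far side of the lens.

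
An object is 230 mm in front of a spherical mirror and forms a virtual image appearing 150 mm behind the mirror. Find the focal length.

f = -431 mm (convex)

Virtual image ⇒ d_i = −150 mm.
1/f = 1/d_o + 1/d_i = 1/(230) + 1/(-150) = -0.002319, so f = -431 mm.
Since f is negative, the spherical mirror is convex.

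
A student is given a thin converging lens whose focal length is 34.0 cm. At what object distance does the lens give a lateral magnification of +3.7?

24.8 cm

m = −d_i/d_o ⇒ d_i = −m·d_o.
1/f = 1/d_o + 1/d_i = 1/d_o − 1/(m·d_o) = (1 − 1/m)/d_o, so d_o = f(1 − 1/m) = (34.00)(1 − 1/(+3.7)) = 24.8 cm.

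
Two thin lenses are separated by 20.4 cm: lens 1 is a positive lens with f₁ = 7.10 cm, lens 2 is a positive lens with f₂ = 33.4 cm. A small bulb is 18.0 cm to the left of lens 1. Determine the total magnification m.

Lens 1: 1/d_i1 = 1/(7.10) − 1/(18.0) = 0.08529, so d_i1 = 11.72 cm; m₁ = −d_i1/d_o1 = -0.6511.
d_o2 = 20.4 − (11.72) = 8.680 cm.
Lens 2: 1/d_i2 = 1/(33.4) − 1/(8.680) = -0.08527, so d_i2 = -11.73 cm; m₂ = −d_i2/d_o2 = +1.351.
m = m₁·m₂ = (-0.6511)(+1.351) = -0.880.

m = -0.880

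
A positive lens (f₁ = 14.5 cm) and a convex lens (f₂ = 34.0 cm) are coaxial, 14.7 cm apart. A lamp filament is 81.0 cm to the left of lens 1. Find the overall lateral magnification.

Lens 1: 1/d_i1 = 1/(14.5) − 1/(81.0) = 0.05662, so d_i1 = 17.66 cm; m₁ = −d_i1/d_o1 = -0.2180.
d_o2 = 14.7 − (17.66) = -2.960 cm (virtual object).
Lens 2: 1/d_i2 = 1/(34.0) − 1/(-2.960) = 0.3672, so d_i2 = 2.723 cm; m₂ = −d_i2/d_o2 = +0.9199.
m = m₁·m₂ = (-0.2180)(+0.9199) = -0.201.

m = -0.201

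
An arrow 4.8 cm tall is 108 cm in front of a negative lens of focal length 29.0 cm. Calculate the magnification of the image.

m = +0.212

For a negative lens, f = -29.0 cm.
1/d_i = 1/f − 1/d_o = 1/(-29.00) − 1/(108) = -0.04374, so d_i = -22.86 cm.
m = −d_i/d_o = −(-22.86)/(108) = +0.212.
The image is virtual, upright and reduced, on the same side as the object.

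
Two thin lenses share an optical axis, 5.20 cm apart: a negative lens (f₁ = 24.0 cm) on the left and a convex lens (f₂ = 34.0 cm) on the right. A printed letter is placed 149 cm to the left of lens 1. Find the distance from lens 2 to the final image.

108 cm

Lens 1 is diverging, so f₁ = −24.0 cm.
Lens 1: 1/d_i1 = 1/f₁ − 1/d_o1 = 1/(-24.0) − 1/(149) = -0.04838, so d_i1 = -20.67 cm.
The intermediate image is 20.67 cm to the left of lens 1 (virtual), which is 5.20 − (-20.67) = 25.87 cm to the left of lens 2, so d_o2 = +25.87 cm.
Lens 2: 1/d_i2 = 1/f₂ − 1/d_o2 = 1/(34.0) − 1/(25.87) = -0.009243, so d_i2 = -108 cm.
The final image is virtual, 108 cm to the left of lens 2 (overall magnification ≈ 0.58).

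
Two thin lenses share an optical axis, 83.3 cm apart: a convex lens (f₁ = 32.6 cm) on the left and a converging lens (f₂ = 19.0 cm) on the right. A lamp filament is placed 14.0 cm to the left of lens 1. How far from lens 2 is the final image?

23.1 cm

Lens 1: 1/d_i1 = 1/f₁ − 1/d_o1 = 1/(32.6) − 1/(14.0) = -0.04075, so d_i1 = -24.54 cm.
The intermediate image is 24.54 cm to the left of lens 1 (virtual), which is 83.3 − (-24.54) = 107.8 cm to the left of lens 2, so d_o2 = +107.8 cm.
Lens 2: 1/d_i2 = 1/f₂ − 1/d_o2 = 1/(19.0) − 1/(107.8) = 0.04336, so d_i2 = 23.1 cm.
The final image is real, 23.1 cm to the right of lens 2 (overall magnification ≈ -0.37).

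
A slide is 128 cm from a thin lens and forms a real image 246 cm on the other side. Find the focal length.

f = 84.2 cm (converging)

Real image ⇒ d_i = +246 cm.
1/f = 1/d_o + 1/d_i = 1/(128) + 1/(246) = 0.01188, so f = 84.2 cm.
Since f is positive, the thin lens is converging.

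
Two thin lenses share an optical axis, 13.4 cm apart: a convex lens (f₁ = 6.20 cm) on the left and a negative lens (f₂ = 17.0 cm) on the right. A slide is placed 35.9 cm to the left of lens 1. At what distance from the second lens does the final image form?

4.38 cm

Lens 1: 1/d_i1 = 1/f₁ − 1/d_o1 = 1/(6.20) − 1/(35.9) = 0.1334, so d_i1 = 7.494 cm.
The intermediate image is 7.494 cm to the right of lens 1, which is 13.4 − (7.494) = 5.906 cm to the left of lens 2, so d_o2 = +5.906 cm.
Lens 2 is diverging, so f₂ = −17.0 cm.
Lens 2: 1/d_i2 = 1/f₂ − 1/d_o2 = 1/(-17.0) − 1/(5.906) = -0.2281, so d_i2 = -4.38 cm.
The final image is virtual, 4.38 cm to the left of lens 2 (overall magnification ≈ -0.15).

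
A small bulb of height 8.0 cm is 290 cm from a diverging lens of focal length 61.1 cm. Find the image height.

1.39 cm

For a diverging lens, f = -61.1 cm.
1/d_i = 1/f − 1/d_o = 1/(-61.10) − 1/(290) = -0.01981, so d_i = -50.47 cm.
m = −d_i/d_o = +0.1740.
|h_i| = |m|·h_o = 0.1740 × 8.0 = 1.39 cm. The image is virtual, upright and reduced, on the same side as the object.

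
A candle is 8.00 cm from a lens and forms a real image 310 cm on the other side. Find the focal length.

f = 7.80 cm (converging)

Real image ⇒ d_i = +310 cm.
1/f = 1/d_o + 1/d_i = 1/(8.00) + 1/(310) = 0.1282, so f = 7.80 cm.
Since f is positive, the lens is converging.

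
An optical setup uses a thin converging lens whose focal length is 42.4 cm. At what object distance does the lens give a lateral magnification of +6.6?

m = −d_i/d_o ⇒ d_i = −m·d_o.
1/f = 1/d_o + 1/d_i = 1/d_o − 1/(m·d_o) = (1 − 1/m)/d_o, so d_o = f(1 − 1/m) = (42.40)(1 − 1/(+6.6)) = 36.0 cm.

36.0 cm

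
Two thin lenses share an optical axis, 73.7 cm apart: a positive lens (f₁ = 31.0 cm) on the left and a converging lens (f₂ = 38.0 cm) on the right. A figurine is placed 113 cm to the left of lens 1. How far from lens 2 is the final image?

Lens 1: 1/d_i1 = 1/f₁ − 1/d_o1 = 1/(31.0) − 1/(113) = 0.02341, so d_i1 = 42.72 cm.
The intermediate image is 42.72 cm to the right of lens 1, which is 73.7 − (42.72) = 30.98 cm to the left of lens 2, so d_o2 = +30.98 cm.
Lens 2: 1/d_i2 = 1/f₂ − 1/d_o2 = 1/(38.0) − 1/(30.98) = -0.005963, so d_i2 = -168 cm.
The final image is virtual, 168 cm to the left of lens 2 (overall magnification ≈ -2.0).

168 cm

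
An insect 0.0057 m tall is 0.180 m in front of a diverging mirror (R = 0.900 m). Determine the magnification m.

f = R/2 = 0.900/2 = 0.4500 m; for a diverging mirror, f = -0.4500 m.
1/d_i = 1/f − 1/d_o = 1/(-0.4500) − 1/(0.180) = -7.778, so d_i = -0.1286 m.
m = −d_i/d_o = −(-0.1286)/(0.180) = +0.714.
The image is virtual, upright and reduced, behind the mirror.

m = +0.714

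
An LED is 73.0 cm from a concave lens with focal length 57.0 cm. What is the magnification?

m = +0.438

For a concave lens, f = -57.0 cm.
1/d_i = 1/f − 1/d_o = 1/(-57.00) − 1/(73.0) = -0.03124, so d_i = -32.01 cm.
m = −d_i/d_o = −(-32.01)/(73.0) = +0.438.
The image is virtual, upright and reduced, on the same side as the object.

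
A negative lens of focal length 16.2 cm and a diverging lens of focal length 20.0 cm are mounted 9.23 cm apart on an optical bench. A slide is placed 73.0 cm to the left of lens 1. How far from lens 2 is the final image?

Lens 1 is diverging, so f₁ = −16.2 cm.
Lens 1: 1/d_i1 = 1/f₁ − 1/d_o1 = 1/(-16.2) − 1/(73.0) = -0.07543, so d_i1 = -13.26 cm.
The intermediate image is 13.26 cm to the left of lens 1 (virtual), which is 9.23 − (-13.26) = 22.49 cm to the left of lens 2, so d_o2 = +22.49 cm.
Lens 2 is diverging, so f₂ = −20.0 cm.
Lens 2: 1/d_i2 = 1/f₂ − 1/d_o2 = 1/(-20.0) − 1/(22.49) = -0.09446, so d_i2 = -10.6 cm.
The final image is virtual, 10.6 cm to the left of lens 2 (overall magnification ≈ 0.085).

10.6 cm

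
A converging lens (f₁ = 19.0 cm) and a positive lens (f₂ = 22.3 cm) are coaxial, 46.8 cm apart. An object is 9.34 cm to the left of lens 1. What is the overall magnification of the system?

Lens 1: 1/d_i1 = 1/(19.0) − 1/(9.34) = -0.05443, so d_i1 = -18.37 cm; m₁ = −d_i1/d_o1 = +1.967.
d_o2 = 46.8 − (-18.37) = 65.17 cm.
Lens 2: 1/d_i2 = 1/(22.3) − 1/(65.17) = 0.02950, so d_i2 = 33.90 cm; m₂ = −d_i2/d_o2 = -0.5202.
m = m₁·m₂ = (+1.967)(-0.5202) = -1.02.

m = -1.02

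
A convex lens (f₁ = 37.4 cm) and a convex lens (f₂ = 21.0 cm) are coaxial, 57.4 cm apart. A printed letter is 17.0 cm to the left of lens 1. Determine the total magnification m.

m = -0.570

Lens 1: 1/d_i1 = 1/(37.4) − 1/(17.0) = -0.03209, so d_i1 = -31.17 cm; m₁ = −d_i1/d_o1 = +1.834.
d_o2 = 57.4 − (-31.17) = 88.57 cm.
Lens 2: 1/d_i2 = 1/(21.0) − 1/(88.57) = 0.03633, so d_i2 = 27.53 cm; m₂ = −d_i2/d_o2 = -0.3108.
m = m₁·m₂ = (+1.834)(-0.3108) = -0.570.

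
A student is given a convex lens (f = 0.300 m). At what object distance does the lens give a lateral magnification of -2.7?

m = −d_i/d_o ⇒ d_i = −m·d_o.
1/f = 1/d_o + 1/d_i = 1/d_o − 1/(m·d_o) = (1 − 1/m)/d_o, so d_o = f(1 − 1/m) = (0.3000)(1 − 1/(-2.7)) = 0.411 m.

0.411 m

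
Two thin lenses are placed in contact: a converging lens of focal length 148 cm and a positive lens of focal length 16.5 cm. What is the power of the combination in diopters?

P = +6.74 D

P₁ = 1/f₁ = 1/(1.48 m) = +0.6757 D; P₂ = 1/f₂ = 1/(0.165 m) = +6.061 D.
For thin lenses in contact, P = P₁ + P₂ = (+0.6757) + (+6.061) = +6.74 D.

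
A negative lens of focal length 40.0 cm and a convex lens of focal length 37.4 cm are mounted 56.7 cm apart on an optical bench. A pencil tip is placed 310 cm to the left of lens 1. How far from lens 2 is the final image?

Lens 1 is diverging, so f₁ = −40.0 cm.
Lens 1: 1/d_i1 = 1/f₁ − 1/d_o1 = 1/(-40.0) − 1/(310) = -0.02823, so d_i1 = -35.43 cm.
The intermediate image is 35.43 cm to the left of lens 1 (virtual), which is 56.7 − (-35.43) = 92.13 cm to the left of lens 2, so d_o2 = +92.13 cm.
Lens 2: 1/d_i2 = 1/f₂ − 1/d_o2 = 1/(37.4) − 1/(92.13) = 0.01588, so d_i2 = 63.0 cm.
The final image is real, 63.0 cm to the right of lens 2 (overall magnification ≈ -0.078).

63.0 cm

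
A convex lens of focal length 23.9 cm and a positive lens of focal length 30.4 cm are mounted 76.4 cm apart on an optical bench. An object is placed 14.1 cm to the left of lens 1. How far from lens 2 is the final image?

41.9 cm

Lens 1: 1/d_i1 = 1/f₁ − 1/d_o1 = 1/(23.9) − 1/(14.1) = -0.02908, so d_i1 = -34.39 cm.
The intermediate image is 34.39 cm to the left of lens 1 (virtual), which is 76.4 − (-34.39) = 110.8 cm to the left of lens 2, so d_o2 = +110.8 cm.
Lens 2: 1/d_i2 = 1/f₂ − 1/d_o2 = 1/(30.4) − 1/(110.8) = 0.02387, so d_i2 = 41.9 cm.
The final image is real, 41.9 cm to the right of lens 2 (overall magnification ≈ -0.92).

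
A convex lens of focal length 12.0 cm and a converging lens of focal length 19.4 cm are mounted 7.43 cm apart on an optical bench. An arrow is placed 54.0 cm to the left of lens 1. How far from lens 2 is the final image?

Lens 1: 1/d_i1 = 1/f₁ − 1/d_o1 = 1/(12.0) − 1/(54.0) = 0.06481, so d_i1 = 15.43 cm.
The intermediate image is 15.43 cm to the right of lens 1, which lies 8.000 cm to the right of lens 2 — a virtual object — so d_o2 = −8.000 cm.
Lens 2: 1/d_i2 = 1/f₂ − 1/d_o2 = 1/(19.4) − 1/(-8.000) = 0.1765, so d_i2 = 5.66 cm.
The final image is real, 5.66 cm to the right of lens 2 (overall magnification ≈ -0.20).

5.66 cm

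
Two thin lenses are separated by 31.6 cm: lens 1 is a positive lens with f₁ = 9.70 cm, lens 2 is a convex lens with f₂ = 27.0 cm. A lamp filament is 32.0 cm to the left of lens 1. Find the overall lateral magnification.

m = -1.26

Lens 1: 1/d_i1 = 1/(9.70) − 1/(32.0) = 0.07184, so d_i1 = 13.92 cm; m₁ = −d_i1/d_o1 = -0.4350.
d_o2 = 31.6 − (13.92) = 17.68 cm.
Lens 2: 1/d_i2 = 1/(27.0) − 1/(17.68) = -0.01952, so d_i2 = -51.22 cm; m₂ = −d_i2/d_o2 = +2.897.
m = m₁·m₂ = (-0.4350)(+2.897) = -1.26.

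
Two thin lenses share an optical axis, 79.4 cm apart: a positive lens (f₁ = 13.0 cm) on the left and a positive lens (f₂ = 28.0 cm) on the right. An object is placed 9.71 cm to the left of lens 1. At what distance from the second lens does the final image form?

Lens 1: 1/d_i1 = 1/f₁ − 1/d_o1 = 1/(13.0) − 1/(9.71) = -0.02606, so d_i1 = -38.37 cm.
The intermediate image is 38.37 cm to the left of lens 1 (virtual), which is 79.4 − (-38.37) = 117.8 cm to the left of lens 2, so d_o2 = +117.8 cm.
Lens 2: 1/d_i2 = 1/f₂ − 1/d_o2 = 1/(28.0) − 1/(117.8) = 0.02723, so d_i2 = 36.7 cm.
The final image is real, 36.7 cm to the right of lens 2 (overall magnification ≈ -1.2).

36.7 cm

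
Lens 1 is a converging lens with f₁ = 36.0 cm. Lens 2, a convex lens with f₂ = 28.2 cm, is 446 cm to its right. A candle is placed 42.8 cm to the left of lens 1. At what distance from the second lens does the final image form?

32.4 cm

Lens 1: 1/d_i1 = 1/f₁ − 1/d_o1 = 1/(36.0) − 1/(42.8) = 0.004413, so d_i1 = 226.6 cm.
The intermediate image is 226.6 cm to the right of lens 1, which is 446 − (226.6) = 219.4 cm to the left of lens 2, so d_o2 = +219.4 cm.
Lens 2: 1/d_i2 = 1/f₂ − 1/d_o2 = 1/(28.2) − 1/(219.4) = 0.03090, so d_i2 = 32.4 cm.
The final image is real, 32.4 cm to the right of lens 2 (overall magnification ≈ 0.78).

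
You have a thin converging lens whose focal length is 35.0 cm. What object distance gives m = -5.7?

41.1 cm

m = −d_i/d_o ⇒ d_i = −m·d_o.
1/f = 1/d_o + 1/d_i = 1/d_o − 1/(m·d_o) = (1 − 1/m)/d_o, so d_o = f(1 − 1/m) = (35.00)(1 − 1/(-5.7)) = 41.1 cm.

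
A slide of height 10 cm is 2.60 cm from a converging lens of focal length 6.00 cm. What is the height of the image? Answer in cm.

17.6 cm

1/d_i = 1/f − 1/d_o = 1/(6.000) − 1/(2.60) = -0.2179, so d_i = -4.588 cm.
m = −d_i/d_o = +1.765.
|h_i| = |m|·h_o = 1.765 × 10 = 17.6 cm. The image is virtual, upright and enlarged, on the same side as the object.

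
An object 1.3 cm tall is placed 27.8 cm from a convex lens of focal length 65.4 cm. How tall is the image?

1/d_i = 1/f − 1/d_o = 1/(65.40) − 1/(27.8) = -0.02068, so d_i = -48.35 cm.
m = −d_i/d_o = +1.739.
|h_i| = |m|·h_o = 1.739 × 1.3 = 2.26 cm. The image is virtual, upright and enlarged, on the same side as the object.

2.26 cm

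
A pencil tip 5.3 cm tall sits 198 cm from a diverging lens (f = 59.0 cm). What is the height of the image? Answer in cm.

For a diverging lens, f = -59.0 cm.
1/d_i = 1/f − 1/d_o = 1/(-59.00) − 1/(198) = -0.02200, so d_i = -45.46 cm.
m = −d_i/d_o = +0.2296.
|h_i| = |m|·h_o = 0.2296 × 5.3 = 1.22 cm. The image is virtual, upright and reduced, on the same side as the object.

1.22 cm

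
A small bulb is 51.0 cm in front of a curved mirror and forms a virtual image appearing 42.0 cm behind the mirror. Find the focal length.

f = -238 cm (convex)

Virtual image ⇒ d_i = −42.0 cm.
1/f = 1/d_o + 1/d_i = 1/(51.0) + 1/(-42.0) = -0.004202, so f = -238 cm.
Since f is negative, the curved mirror is convex.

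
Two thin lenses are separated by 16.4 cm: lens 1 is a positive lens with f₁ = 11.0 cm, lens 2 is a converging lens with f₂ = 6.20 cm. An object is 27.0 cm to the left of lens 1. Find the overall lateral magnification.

Lens 1: 1/d_i1 = 1/(11.0) − 1/(27.0) = 0.05387, so d_i1 = 18.56 cm; m₁ = −d_i1/d_o1 = -0.6874.
d_o2 = 16.4 − (18.56) = -2.160 cm (virtual object).
Lens 2: 1/d_i2 = 1/(6.20) − 1/(-2.160) = 0.6243, so d_i2 = 1.602 cm; m₂ = −d_i2/d_o2 = +0.7416.
m = m₁·m₂ = (-0.6874)(+0.7416) = -0.510.

m = -0.510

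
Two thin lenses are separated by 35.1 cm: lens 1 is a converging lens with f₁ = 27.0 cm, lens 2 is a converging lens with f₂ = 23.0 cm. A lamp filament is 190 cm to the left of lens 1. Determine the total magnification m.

m = -0.197

Lens 1: 1/d_i1 = 1/(27.0) − 1/(190) = 0.03177, so d_i1 = 31.47 cm; m₁ = −d_i1/d_o1 = -0.1656.
d_o2 = 35.1 − (31.47) = 3.630 cm.
Lens 2: 1/d_i2 = 1/(23.0) − 1/(3.630) = -0.2320, so d_i2 = -4.310 cm; m₂ = −d_i2/d_o2 = +1.187.
m = m₁·m₂ = (-0.1656)(+1.187) = -0.197.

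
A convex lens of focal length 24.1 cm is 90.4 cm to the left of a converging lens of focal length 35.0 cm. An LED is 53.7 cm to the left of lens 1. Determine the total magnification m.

m = +2.44

Lens 1: 1/d_i1 = 1/(24.1) − 1/(53.7) = 0.02287, so d_i1 = 43.72 cm; m₁ = −d_i1/d_o1 = -0.8142.
d_o2 = 90.4 − (43.72) = 46.68 cm.
Lens 2: 1/d_i2 = 1/(35.0) − 1/(46.68) = 0.007149, so d_i2 = 139.9 cm; m₂ = −d_i2/d_o2 = -2.997.
m = m₁·m₂ = (-0.8142)(-2.997) = +2.44.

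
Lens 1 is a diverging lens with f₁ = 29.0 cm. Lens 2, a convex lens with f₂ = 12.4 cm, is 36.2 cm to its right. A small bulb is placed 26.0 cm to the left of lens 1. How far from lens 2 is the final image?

16.5 cm

Lens 1 is diverging, so f₁ = −29.0 cm.
Lens 1: 1/d_i1 = 1/f₁ − 1/d_o1 = 1/(-29.0) − 1/(26.0) = -0.07294, so d_i1 = -13.71 cm.
The intermediate image is 13.71 cm to the left of lens 1 (virtual), which is 36.2 − (-13.71) = 49.91 cm to the left of lens 2, so d_o2 = +49.91 cm.
Lens 2: 1/d_i2 = 1/f₂ − 1/d_o2 = 1/(12.4) − 1/(49.91) = 0.06061, so d_i2 = 16.5 cm.
The final image is real, 16.5 cm to the right of lens 2 (overall magnification ≈ -0.17).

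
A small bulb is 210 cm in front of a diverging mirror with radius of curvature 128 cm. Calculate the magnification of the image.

m = +0.234

f = R/2 = 128/2 = 64.00 cm; for a diverging mirror, f = -64.00 cm.
1/d_i = 1/f − 1/d_o = 1/(-64.00) − 1/(210) = -0.02039, so d_i = -49.05 cm.
m = −d_i/d_o = −(-49.05)/(210) = +0.234.
The image is virtual, upright and reduced, behind the mirror.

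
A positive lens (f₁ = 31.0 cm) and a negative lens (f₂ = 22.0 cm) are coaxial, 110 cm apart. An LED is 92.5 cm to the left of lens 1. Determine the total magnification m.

m = -0.130

Lens 1: 1/d_i1 = 1/(31.0) − 1/(92.5) = 0.02145, so d_i1 = 46.63 cm; m₁ = −d_i1/d_o1 = -0.5041.
d_o2 = 110 − (46.63) = 63.37 cm.
f₂ = −22.0 cm (diverging).
Lens 2: 1/d_i2 = 1/(-22.0) − 1/(63.37) = -0.06123, so d_i2 = -16.33 cm; m₂ = −d_i2/d_o2 = +0.2577.
m = m₁·m₂ = (-0.5041)(+0.2577) = -0.130.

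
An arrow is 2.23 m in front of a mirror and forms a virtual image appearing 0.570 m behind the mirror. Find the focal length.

Virtual image ⇒ d_i = −0.570 m.
1/f = 1/d_o + 1/d_i = 1/(2.23) + 1/(-0.570) = -1.306, so f = -0.766 m.
Since f is negative, the mirror is convex.

f = -0.766 m (convex)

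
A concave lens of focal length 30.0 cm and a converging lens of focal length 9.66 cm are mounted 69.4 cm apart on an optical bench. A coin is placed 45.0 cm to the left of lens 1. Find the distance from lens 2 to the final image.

10.9 cm

Lens 1 is diverging, so f₁ = −30.0 cm.
Lens 1: 1/d_i1 = 1/f₁ − 1/d_o1 = 1/(-30.0) − 1/(45.0) = -0.05556, so d_i1 = -18.00 cm.
The intermediate image is 18.00 cm to the left of lens 1 (virtual), which is 69.4 − (-18.00) = 87.40 cm to the left of lens 2, so d_o2 = +87.40 cm.
Lens 2: 1/d_i2 = 1/f₂ − 1/d_o2 = 1/(9.66) − 1/(87.40) = 0.09208, so d_i2 = 10.9 cm.
The final image is real, 10.9 cm to the right of lens 2 (overall magnification ≈ -0.050).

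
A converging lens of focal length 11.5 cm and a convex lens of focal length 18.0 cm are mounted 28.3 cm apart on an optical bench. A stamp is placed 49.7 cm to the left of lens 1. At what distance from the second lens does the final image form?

51.5 cm

Lens 1: 1/d_i1 = 1/f₁ − 1/d_o1 = 1/(11.5) − 1/(49.7) = 0.06684, so d_i1 = 14.96 cm.
The intermediate image is 14.96 cm to the right of lens 1, which is 28.3 − (14.96) = 13.34 cm to the left of lens 2, so d_o2 = +13.34 cm.
Lens 2: 1/d_i2 = 1/f₂ − 1/d_o2 = 1/(18.0) − 1/(13.34) = -0.01941, so d_i2 = -51.5 cm.
The final image is virtual, 51.5 cm to the left of lens 2 (overall magnification ≈ -1.2).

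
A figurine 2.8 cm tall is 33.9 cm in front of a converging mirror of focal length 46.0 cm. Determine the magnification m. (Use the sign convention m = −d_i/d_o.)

m = +3.80

1/d_i = 1/f − 1/d_o = 1/(46.00) − 1/(33.9) = -0.007759, so d_i = -128.9 cm.
m = −d_i/d_o = −(-128.9)/(33.9) = +3.80.
The image is virtual, upright and enlarged, behind the mirror.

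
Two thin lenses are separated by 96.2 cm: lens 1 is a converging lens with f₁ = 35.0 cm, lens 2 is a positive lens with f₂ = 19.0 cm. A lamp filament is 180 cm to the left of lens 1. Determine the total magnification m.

m = +0.136

Lens 1: 1/d_i1 = 1/(35.0) − 1/(180) = 0.02302, so d_i1 = 43.45 cm; m₁ = −d_i1/d_o1 = -0.2414.
d_o2 = 96.2 − (43.45) = 52.75 cm.
Lens 2: 1/d_i2 = 1/(19.0) − 1/(52.75) = 0.03367, so d_i2 = 29.70 cm; m₂ = −d_i2/d_o2 = -0.5630.
m = m₁·m₂ = (-0.2414)(-0.5630) = +0.136.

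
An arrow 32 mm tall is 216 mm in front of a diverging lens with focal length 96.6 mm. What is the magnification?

For a diverging lens, f = -96.6 mm.
1/d_i = 1/f − 1/d_o = 1/(-96.60) − 1/(216) = -0.01498, so d_i = -66.75 mm.
m = −d_i/d_o = −(-66.75)/(216) = +0.309.
The image is virtual, upright and reduced, on the same side as the object.

m = +0.309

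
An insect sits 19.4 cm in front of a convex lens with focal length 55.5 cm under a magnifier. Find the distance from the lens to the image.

29.8 cm

Lens equation: 1/v = 1/f − 1/u = 1/(55.50) − 1/(19.4) = 0.01802 − 0.05155 = -0.03353, so v = -29.8 cm.
The image is virtual, upright and enlarged, on the same side as the object.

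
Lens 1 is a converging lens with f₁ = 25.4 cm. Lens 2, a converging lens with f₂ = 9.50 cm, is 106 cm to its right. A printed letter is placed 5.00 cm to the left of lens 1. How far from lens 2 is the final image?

Lens 1: 1/d_i1 = 1/f₁ − 1/d_o1 = 1/(25.4) − 1/(5.00) = -0.1606, so d_i1 = -6.225 cm.
The intermediate image is 6.225 cm to the left of lens 1 (virtual), which is 106 − (-6.225) = 112.2 cm to the left of lens 2, so d_o2 = +112.2 cm.
Lens 2: 1/d_i2 = 1/f₂ − 1/d_o2 = 1/(9.50) − 1/(112.2) = 0.09635, so d_i2 = 10.4 cm.
The final image is real, 10.4 cm to the right of lens 2 (overall magnification ≈ -0.12).

10.4 cm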